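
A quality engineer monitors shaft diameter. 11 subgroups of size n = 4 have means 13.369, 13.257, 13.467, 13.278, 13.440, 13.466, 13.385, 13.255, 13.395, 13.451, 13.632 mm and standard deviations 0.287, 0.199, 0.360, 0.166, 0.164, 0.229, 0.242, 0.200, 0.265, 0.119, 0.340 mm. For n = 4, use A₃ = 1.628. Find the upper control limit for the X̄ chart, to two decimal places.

13.78

X̄̄ = (13.369 + 13.257 + 13.467 + 13.278 + 13.440 + 13.466 + 13.385 + 13.255 + 13.395 + 13.451 + 13.632) / 11 = 13.3995
s̄ = (0.287 + 0.199 + 0.360 + 0.166 + 0.164 + 0.229 + 0.242 + 0.200 + 0.265 + 0.119 + 0.340) / 11 = 0.2337
UCL = X̄̄ + A₃·s̄ = 13.3995 + 1.628 × 0.2337 = 13.7801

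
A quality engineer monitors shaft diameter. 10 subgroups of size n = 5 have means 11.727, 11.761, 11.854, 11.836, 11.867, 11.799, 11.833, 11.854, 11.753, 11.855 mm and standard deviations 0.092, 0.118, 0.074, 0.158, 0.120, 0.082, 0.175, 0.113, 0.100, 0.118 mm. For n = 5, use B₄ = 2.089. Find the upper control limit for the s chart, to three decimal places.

s̄ = (0.092 + 0.118 + 0.074 + 0.158 + 0.120 + 0.082 + 0.175 + 0.113 + 0.100 + 0.118) / 10 = 0.1150
UCL_s = B₄·s̄ = 2.089 × 0.1150 = 0.2402

0.240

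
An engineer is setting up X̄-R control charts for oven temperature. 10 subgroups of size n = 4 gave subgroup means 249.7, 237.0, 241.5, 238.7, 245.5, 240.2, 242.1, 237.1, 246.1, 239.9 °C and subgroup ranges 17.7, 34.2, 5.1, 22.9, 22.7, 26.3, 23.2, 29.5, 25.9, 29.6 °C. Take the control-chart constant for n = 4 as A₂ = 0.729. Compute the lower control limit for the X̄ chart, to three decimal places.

X̄̄ = (249.7 + 237.0 + 241.5 + 238.7 + 245.5 + 240.2 + 242.1 + 237.1 + 246.1 + 239.9) / 10 = 2417.8000 / 10 = 241.7800
R̄ = (17.7 + 34.2 + 5.1 + 22.9 + 22.7 + 26.3 + 23.2 + 29.5 + 25.9 + 29.6) / 10 = 237.1000 / 10 = 23.7100
LCL = X̄̄ − A₂·R̄ = 241.7800 − 0.729 × 23.7100 = 224.4954

224.495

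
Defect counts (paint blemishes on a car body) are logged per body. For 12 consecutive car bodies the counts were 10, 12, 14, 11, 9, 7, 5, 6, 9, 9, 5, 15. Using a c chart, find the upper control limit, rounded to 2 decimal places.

c̄ = (10 + 12 + 14 + 11 + 9 + 7 + 5 + 6 + 9 + 9 + 5 + 15) / 12 = 112 / 12 = 9.3333
UCL = c̄ + 3√c̄ = 9.3333 + 3 × √9.3333 = 9.3333 + 3 × 3.0551 = 18.4985

18.50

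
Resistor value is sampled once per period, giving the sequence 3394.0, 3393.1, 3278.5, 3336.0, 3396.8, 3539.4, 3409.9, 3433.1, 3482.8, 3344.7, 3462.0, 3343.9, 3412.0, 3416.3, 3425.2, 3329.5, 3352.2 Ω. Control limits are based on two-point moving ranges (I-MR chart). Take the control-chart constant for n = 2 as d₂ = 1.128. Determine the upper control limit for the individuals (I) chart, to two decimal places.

X̄ = (3394.0 + 3393.1 + 3278.5 + 3336.0 + 3396.8 + 3539.4 + 3409.9 + 3433.1 + 3482.8 + 3344.7 + 3462.0 + 3343.9 + 3412.0 + 3416.3 + 3425.2 + 3329.5 + 3352.2) / 17 = 3397.0235
Moving ranges: 0.9, 114.6, 57.5, 60.8, 142.6, 129.5, 23.2, 49.7, 138.1, 117.3, 118.1, 68.1, 4.3, 8.9, 95.7, 22.7; M̄R̄ = 1152.0000 / 16 = 72.0000
UCL = X̄ + 3·M̄R̄/d₂ = 3397.0235 + 3 × 72.0000 / 1.128 = 3588.5129

3588.51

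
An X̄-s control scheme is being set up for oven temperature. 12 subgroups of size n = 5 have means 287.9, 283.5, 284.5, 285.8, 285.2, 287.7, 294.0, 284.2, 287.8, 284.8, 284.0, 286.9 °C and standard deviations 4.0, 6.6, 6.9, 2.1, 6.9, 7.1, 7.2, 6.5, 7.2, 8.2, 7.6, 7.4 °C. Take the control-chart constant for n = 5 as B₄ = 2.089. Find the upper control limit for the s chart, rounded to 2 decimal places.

13.53

s̄ = (4.0 + 6.6 + 6.9 + 2.1 + 6.9 + 7.1 + 7.2 + 6.5 + 7.2 + 8.2 + 7.6 + 7.4) / 12 = 6.4750
UCL_s = B₄·s̄ = 2.089 × 6.4750 = 13.5263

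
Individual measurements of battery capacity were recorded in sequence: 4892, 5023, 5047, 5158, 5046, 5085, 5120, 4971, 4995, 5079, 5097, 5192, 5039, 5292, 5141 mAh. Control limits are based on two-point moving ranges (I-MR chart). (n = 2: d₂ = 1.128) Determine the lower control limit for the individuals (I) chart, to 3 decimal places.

4816.499

X̄ = (4892 + 5023 + 5047 + 5158 + 5046 + 5085 + 5120 + 4971 + 4995 + 5079 + 5097 + 5192 + 5039 + 5292 + 5141) / 15 = 5078.4667
Moving ranges: 131, 24, 111, 112, 39, 35, 149, 24, 84, 18, 95, 153, 253, 151; M̄R̄ = 1379.0000 / 14 = 98.5000
LCL = X̄ − 3·M̄R̄/d₂ = 5078.4667 − 3 × 98.5000 / 1.128 = 4816.4986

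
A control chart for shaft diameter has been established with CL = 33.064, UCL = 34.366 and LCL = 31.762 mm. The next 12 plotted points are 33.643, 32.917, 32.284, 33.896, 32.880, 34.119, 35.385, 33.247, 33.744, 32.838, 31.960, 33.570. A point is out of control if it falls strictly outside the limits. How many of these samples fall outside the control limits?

Compare each point to [31.762, 34.366]: sample 7 = 35.385 > UCL.

1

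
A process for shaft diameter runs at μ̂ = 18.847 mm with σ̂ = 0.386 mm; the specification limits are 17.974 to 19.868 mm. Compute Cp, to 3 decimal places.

0.818

Cp = (USL − LSL) / (6σ̂) = (19.868 − 17.974) / (6 × 0.386) = 1.8940 / 2.3160 = 0.8178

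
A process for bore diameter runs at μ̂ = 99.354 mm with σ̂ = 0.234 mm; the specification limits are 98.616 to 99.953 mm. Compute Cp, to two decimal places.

0.95

Cp = (USL − LSL) / (6σ̂) = (99.953 − 98.616) / (6 × 0.234) = 1.3370 / 1.4040 = 0.9523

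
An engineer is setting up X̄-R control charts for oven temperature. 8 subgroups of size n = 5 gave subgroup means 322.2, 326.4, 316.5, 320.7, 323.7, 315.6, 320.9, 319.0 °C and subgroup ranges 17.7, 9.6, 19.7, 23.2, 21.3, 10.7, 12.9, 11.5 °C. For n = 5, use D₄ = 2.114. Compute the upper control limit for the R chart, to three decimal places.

33.454

R̄ = (17.7 + 9.6 + 19.7 + 23.2 + 21.3 + 10.7 + 12.9 + 11.5) / 8 = 126.6000 / 8 = 15.8250
UCL_R = D₄·R̄ = 2.114 × 15.8250 = 33.4540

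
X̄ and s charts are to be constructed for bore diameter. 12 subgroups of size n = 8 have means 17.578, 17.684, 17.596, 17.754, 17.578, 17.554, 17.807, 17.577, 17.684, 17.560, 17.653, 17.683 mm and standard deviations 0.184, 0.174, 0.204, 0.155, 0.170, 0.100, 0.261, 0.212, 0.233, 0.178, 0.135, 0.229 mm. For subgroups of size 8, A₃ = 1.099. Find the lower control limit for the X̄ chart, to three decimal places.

X̄̄ = (17.578 + 17.684 + 17.596 + 17.754 + 17.578 + 17.554 + 17.807 + 17.577 + 17.684 + 17.560 + 17.653 + 17.683) / 12 = 17.6423
s̄ = (0.184 + 0.174 + 0.204 + 0.155 + 0.170 + 0.100 + 0.261 + 0.212 + 0.233 + 0.178 + 0.135 + 0.229) / 12 = 0.1862
LCL = X̄̄ − A₃·s̄ = 17.6423 − 1.099 × 0.1862 = 17.4376

17.438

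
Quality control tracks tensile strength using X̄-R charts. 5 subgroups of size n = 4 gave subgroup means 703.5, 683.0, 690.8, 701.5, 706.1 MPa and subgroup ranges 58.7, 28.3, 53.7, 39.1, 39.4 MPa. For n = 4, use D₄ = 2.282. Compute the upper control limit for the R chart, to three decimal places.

100.043

R̄ = (58.7 + 28.3 + 53.7 + 39.1 + 39.4) / 5 = 219.2000 / 5 = 43.8400
UCL_R = D₄·R̄ = 2.282 × 43.8400 = 100.0429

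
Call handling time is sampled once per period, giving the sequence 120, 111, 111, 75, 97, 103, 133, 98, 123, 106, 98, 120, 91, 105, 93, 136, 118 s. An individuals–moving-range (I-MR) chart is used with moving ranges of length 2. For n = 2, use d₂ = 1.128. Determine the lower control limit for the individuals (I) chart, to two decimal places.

X̄ = (120 + 111 + 111 + 75 + 97 + 103 + 133 + 98 + 123 + 106 + 98 + 120 + 91 + 105 + 93 + 136 + 118) / 17 = 108.1176
Moving ranges: 9, 0, 36, 22, 6, 30, 35, 25, 17, 8, 22, 29, 14, 12, 43, 18; M̄R̄ = 326.0000 / 16 = 20.3750
LCL = X̄ − 3·M̄R̄/d₂ = 108.1176 − 3 × 20.3750 / 1.128 = 53.9288

53.93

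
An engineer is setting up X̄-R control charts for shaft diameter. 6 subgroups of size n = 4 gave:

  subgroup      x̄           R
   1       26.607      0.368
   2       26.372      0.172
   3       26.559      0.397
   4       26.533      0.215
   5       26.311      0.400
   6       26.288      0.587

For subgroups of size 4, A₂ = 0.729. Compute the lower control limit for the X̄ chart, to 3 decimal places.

26.185

X̄̄ = (26.607 + 26.372 + 26.559 + 26.533 + 26.311 + 26.288) / 6 = 158.6700 / 6 = 26.4450
R̄ = (0.368 + 0.172 + 0.397 + 0.215 + 0.400 + 0.587) / 6 = 2.1390 / 6 = 0.3565
LCL = X̄̄ − A₂·R̄ = 26.4450 − 0.729 × 0.3565 = 26.1851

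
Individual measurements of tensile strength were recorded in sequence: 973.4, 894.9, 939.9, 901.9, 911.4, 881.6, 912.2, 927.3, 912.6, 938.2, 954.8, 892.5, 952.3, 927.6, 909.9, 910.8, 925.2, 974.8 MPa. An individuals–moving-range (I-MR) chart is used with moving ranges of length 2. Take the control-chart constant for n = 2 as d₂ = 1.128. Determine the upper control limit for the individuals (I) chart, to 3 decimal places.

X̄ = (973.4 + 894.9 + 939.9 + 901.9 + 911.4 + 881.6 + 912.2 + 927.3 + 912.6 + 938.2 + 954.8 + 892.5 + 952.3 + 927.6 + 909.9 + 910.8 + 925.2 + 974.8) / 18 = 924.5167
Moving ranges: 78.5, 45.0, 38.0, 9.5, 29.8, 30.6, 15.1, 14.7, 25.6, 16.6, 62.3, 59.8, 24.7, 17.7, 0.9, 14.4, 49.6; M̄R̄ = 532.8000 / 17 = 31.3412
UCL = X̄ + 3·M̄R̄/d₂ = 924.5167 + 3 × 31.3412 / 1.128 = 1007.8709

1007.871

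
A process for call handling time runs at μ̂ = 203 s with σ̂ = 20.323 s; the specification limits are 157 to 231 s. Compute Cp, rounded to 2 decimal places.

Cp = (USL − LSL) / (6σ̂) = (231 − 157) / (6 × 20.323) = 74.0000 / 121.9380 = 0.6069

0.61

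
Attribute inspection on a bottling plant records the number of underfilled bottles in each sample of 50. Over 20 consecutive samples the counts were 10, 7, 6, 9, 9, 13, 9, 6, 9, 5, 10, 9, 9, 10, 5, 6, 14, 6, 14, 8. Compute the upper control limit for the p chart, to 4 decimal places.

0.3348

p̄ = Σdᵢ / (k·n) = 174 / (20 × 50) = 0.17400
UCL = p̄ + 3·√(p̄(1−p̄)/n) = 0.17400 + 3 × √(0.17400×0.82600/50) = 0.17400 + 3 × 0.05361 = 0.33484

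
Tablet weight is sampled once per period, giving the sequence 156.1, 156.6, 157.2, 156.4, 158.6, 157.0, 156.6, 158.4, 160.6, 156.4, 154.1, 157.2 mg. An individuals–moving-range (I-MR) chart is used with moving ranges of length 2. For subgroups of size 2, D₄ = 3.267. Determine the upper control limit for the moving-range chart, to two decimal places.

Moving ranges: 0.5, 0.6, 0.8, 2.2, 1.6, 0.4, 1.8, 2.2, 4.2, 2.3, 3.1; M̄R̄ = 19.7000 / 11 = 1.7909
UCL_MR = D₄·M̄R̄ = 3.267 × 1.7909 = 5.8509

5.85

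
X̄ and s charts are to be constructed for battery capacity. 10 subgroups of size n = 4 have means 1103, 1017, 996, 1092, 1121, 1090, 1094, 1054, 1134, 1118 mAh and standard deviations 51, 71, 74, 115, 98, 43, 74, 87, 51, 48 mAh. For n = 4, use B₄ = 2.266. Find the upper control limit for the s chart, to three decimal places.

s̄ = (51 + 71 + 74 + 115 + 98 + 43 + 74 + 87 + 51 + 48) / 10 = 71.2000
UCL_s = B₄·s̄ = 2.266 × 71.2000 = 161.3392

161.339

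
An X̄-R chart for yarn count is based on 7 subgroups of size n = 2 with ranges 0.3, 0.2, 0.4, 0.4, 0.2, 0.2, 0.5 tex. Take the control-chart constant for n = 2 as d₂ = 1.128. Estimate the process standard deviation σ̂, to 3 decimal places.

R̄ = (0.3 + 0.2 + 0.4 + 0.4 + 0.2 + 0.2 + 0.5) / 7 = 0.3143
σ̂ = R̄ / d₂ = 0.3143 / 1.128 = 0.2786

0.279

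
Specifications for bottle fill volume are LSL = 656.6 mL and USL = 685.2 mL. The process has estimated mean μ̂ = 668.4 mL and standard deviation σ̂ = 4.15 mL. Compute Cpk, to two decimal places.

Cpu = (USL − μ̂) / (3σ̂) = (685.2 − 668.4) / (3 × 4.15) = 1.3494; Cpl = (μ̂ − LSL) / (3σ̂) = (668.4 − 656.6) / (3 × 4.15) = 0.9478; Cpk = min(Cpu, Cpl) = 0.9478

0.95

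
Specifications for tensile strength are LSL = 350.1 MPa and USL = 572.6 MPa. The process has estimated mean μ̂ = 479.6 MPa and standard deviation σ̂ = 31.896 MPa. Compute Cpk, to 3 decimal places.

Cpu = (USL − μ̂) / (3σ̂) = (572.6 − 479.6) / (3 × 31.896) = 0.9719; Cpl = (μ̂ − LSL) / (3σ̂) = (479.6 − 350.1) / (3 × 31.896) = 1.3534; Cpk = min(Cpu, Cpl) = 0.9719

0.972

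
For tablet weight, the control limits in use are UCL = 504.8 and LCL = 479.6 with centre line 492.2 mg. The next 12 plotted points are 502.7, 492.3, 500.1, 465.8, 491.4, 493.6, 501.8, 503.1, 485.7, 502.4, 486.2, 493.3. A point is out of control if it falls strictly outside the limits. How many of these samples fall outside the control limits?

1

Compare each point to [479.6, 504.8]: sample 4 = 465.8 < LCL.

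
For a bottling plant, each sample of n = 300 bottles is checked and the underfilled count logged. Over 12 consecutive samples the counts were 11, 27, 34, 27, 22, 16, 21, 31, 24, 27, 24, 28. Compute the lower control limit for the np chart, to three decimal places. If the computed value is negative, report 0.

10.148

p̄ = Σdᵢ / (k·n) = 292 / (12 × 300) = 0.08111
LCL = np̄ − 3·√(np̄(1−p̄)) = 24.3333 − 3 × 4.7286 = 10.1475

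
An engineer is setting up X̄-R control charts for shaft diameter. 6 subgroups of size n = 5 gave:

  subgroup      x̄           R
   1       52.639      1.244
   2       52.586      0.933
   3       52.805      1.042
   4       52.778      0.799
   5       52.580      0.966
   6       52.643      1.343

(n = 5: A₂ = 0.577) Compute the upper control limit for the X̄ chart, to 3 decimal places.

53.280

X̄̄ = (52.639 + 52.586 + 52.805 + 52.778 + 52.580 + 52.643) / 6 = 316.0310 / 6 = 52.6718
R̄ = (1.244 + 0.933 + 1.042 + 0.799 + 0.966 + 1.343) / 6 = 6.3270 / 6 = 1.0545
UCL = X̄̄ + A₂·R̄ = 52.6718 + 0.577 × 1.0545 = 53.2803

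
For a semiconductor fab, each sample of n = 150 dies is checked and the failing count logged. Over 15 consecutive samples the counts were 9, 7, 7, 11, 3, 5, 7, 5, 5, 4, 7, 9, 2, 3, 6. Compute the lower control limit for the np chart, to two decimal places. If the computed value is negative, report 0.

p̄ = Σdᵢ / (k·n) = 90 / (15 × 150) = 0.04000
LCL = np̄ − 3·√(np̄(1−p̄)) = 6.0000 − 3 × 2.4000 = -1.2000 → 0 (negative, so LCL = 0)

0.00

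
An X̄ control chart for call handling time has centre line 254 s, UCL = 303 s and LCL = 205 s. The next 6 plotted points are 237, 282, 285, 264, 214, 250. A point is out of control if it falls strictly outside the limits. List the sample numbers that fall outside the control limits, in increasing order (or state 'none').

none

All 6 points lie within [205, 303].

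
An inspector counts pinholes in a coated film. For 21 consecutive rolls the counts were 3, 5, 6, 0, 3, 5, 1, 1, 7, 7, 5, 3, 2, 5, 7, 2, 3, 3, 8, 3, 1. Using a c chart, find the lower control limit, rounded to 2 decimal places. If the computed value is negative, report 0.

0.00

c̄ = (3 + 5 + 6 + 0 + 3 + 5 + 1 + 1 + 7 + 7 + 5 + 3 + 2 + 5 + 7 + 2 + 3 + 3 + 8 + 3 + 1) / 21 = 80 / 21 = 3.8095
LCL = c̄ − 3√c̄ = 3.8095 − 3 × 1.9518 = -2.0459 → 0 (cannot be negative)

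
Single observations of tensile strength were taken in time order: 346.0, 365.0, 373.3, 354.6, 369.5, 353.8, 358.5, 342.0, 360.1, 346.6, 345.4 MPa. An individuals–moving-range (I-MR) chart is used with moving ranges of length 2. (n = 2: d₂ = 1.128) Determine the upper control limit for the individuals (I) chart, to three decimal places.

390.625

X̄ = (346.0 + 365.0 + 373.3 + 354.6 + 369.5 + 353.8 + 358.5 + 342.0 + 360.1 + 346.6 + 345.4) / 11 = 355.8909
Moving ranges: 19.0, 8.3, 18.7, 14.9, 15.7, 4.7, 16.5, 18.1, 13.5, 1.2; M̄R̄ = 130.6000 / 10 = 13.0600
UCL = X̄ + 3·M̄R̄/d₂ = 355.8909 + 3 × 13.0600 / 1.128 = 390.6250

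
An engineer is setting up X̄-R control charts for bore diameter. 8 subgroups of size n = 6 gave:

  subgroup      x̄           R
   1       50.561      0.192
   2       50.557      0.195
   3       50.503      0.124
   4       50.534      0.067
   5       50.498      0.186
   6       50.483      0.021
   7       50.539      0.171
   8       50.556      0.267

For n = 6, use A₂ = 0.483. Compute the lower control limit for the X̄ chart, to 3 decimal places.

50.455

X̄̄ = (50.561 + 50.557 + 50.503 + 50.534 + 50.498 + 50.483 + 50.539 + 50.556) / 8 = 404.2310 / 8 = 50.5289
R̄ = (0.192 + 0.195 + 0.124 + 0.067 + 0.186 + 0.021 + 0.171 + 0.267) / 8 = 1.2230 / 8 = 0.1529
LCL = X̄̄ − A₂·R̄ = 50.5289 − 0.483 × 0.1529 = 50.4550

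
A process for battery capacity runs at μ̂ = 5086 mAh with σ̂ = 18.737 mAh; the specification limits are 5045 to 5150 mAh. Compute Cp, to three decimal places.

Cp = (USL − LSL) / (6σ̂) = (5150 − 5045) / (6 × 18.737) = 105.0000 / 112.4220 = 0.9340

0.934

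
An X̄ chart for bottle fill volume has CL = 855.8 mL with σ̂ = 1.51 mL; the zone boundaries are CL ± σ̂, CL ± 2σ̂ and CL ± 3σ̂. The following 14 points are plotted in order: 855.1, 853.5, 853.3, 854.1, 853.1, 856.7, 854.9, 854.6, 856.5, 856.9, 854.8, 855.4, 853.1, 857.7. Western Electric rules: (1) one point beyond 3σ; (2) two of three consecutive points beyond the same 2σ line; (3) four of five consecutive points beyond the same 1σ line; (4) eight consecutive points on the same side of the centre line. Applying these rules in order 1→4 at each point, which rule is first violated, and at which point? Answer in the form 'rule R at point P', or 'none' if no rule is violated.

Zone of each point (C = within 1σ̂, B = 1σ̂–2σ̂, A = 2σ̂–3σ̂, * = beyond 3σ̂; sign = side of CL): 1:-C, 2:-B, 3:-B, 4:-B, 5:-B, 6:+C, 7:-C, 8:-C, 9:+C, 10:+C, 11:-C, 12:-C, 13:-B, 14:+B
Rule 3 (four of five consecutive points beyond the same 1σ limit) is satisfied at point 5.

rule 3 at point 5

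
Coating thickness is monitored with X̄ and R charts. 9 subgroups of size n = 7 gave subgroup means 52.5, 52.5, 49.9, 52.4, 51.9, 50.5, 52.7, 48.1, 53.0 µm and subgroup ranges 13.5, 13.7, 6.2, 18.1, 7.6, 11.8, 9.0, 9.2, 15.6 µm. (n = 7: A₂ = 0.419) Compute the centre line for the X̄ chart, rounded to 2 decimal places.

X̄̄ = (52.5 + 52.5 + 49.9 + 52.4 + 51.9 + 50.5 + 52.7 + 48.1 + 53.0) / 9 = 463.5000 / 9 = 51.5000
CL = X̄̄ = 51.5000

51.50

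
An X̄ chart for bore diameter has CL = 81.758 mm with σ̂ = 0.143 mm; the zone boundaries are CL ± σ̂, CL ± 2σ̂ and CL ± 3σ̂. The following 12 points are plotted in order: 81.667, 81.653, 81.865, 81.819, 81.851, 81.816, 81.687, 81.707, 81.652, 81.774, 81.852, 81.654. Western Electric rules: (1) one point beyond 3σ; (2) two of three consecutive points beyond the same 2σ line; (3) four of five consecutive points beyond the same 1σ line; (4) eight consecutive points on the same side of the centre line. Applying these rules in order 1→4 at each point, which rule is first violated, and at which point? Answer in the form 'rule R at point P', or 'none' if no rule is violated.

Zone of each point (C = within 1σ̂, B = 1σ̂–2σ̂, A = 2σ̂–3σ̂, * = beyond 3σ̂; sign = side of CL): 1:-C, 2:-C, 3:+C, 4:+C, 5:+C, 6:+C, 7:-C, 8:-C, 9:-C, 10:+C, 11:+C, 12:-C
No rule fires across all 12 points.

none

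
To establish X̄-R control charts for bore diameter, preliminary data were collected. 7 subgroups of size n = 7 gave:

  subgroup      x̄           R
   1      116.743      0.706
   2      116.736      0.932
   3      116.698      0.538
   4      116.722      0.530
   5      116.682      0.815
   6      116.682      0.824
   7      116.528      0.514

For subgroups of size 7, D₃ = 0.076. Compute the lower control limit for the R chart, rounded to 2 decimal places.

0.05

R̄ = (0.706 + 0.932 + 0.538 + 0.530 + 0.815 + 0.824 + 0.514) / 7 = 4.8590 / 7 = 0.6941
LCL_R = D₃·R̄ = 0.076 × 0.6941 = 0.0528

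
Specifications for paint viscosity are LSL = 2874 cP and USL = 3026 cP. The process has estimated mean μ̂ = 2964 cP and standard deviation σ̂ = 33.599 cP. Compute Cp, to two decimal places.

Cp = (USL − LSL) / (6σ̂) = (3026 − 2874) / (6 × 33.599) = 152.0000 / 201.5940 = 0.7540

0.75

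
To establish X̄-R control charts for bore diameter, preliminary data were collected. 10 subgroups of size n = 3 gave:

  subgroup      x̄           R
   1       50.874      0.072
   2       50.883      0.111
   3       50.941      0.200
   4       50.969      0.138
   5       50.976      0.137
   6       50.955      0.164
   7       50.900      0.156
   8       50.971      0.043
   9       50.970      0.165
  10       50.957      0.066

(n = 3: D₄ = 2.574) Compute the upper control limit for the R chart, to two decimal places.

R̄ = (0.072 + 0.111 + 0.200 + 0.138 + 0.137 + 0.164 + 0.156 + 0.043 + 0.165 + 0.066) / 10 = 1.2520 / 10 = 0.1252
UCL_R = D₄·R̄ = 2.574 × 0.1252 = 0.3223

0.32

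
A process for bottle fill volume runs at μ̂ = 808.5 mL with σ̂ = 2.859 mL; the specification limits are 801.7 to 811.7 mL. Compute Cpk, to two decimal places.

Cpu = (USL − μ̂) / (3σ̂) = (811.7 − 808.5) / (3 × 2.859) = 0.3731; Cpl = (μ̂ − LSL) / (3σ̂) = (808.5 − 801.7) / (3 × 2.859) = 0.7928; Cpk = min(Cpu, Cpl) = 0.3731

0.37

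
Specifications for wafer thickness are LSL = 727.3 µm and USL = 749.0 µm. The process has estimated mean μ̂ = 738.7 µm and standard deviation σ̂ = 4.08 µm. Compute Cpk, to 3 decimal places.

0.842

Cpu = (USL − μ̂) / (3σ̂) = (749.0 − 738.7) / (3 × 4.08) = 0.8415; Cpl = (μ̂ − LSL) / (3σ̂) = (738.7 − 727.3) / (3 × 4.08) = 0.9314; Cpk = min(Cpu, Cpl) = 0.8415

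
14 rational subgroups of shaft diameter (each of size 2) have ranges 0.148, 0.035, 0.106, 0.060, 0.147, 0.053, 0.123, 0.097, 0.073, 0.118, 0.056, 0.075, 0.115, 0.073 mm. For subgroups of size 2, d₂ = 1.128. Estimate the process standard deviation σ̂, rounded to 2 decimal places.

R̄ = (0.148 + 0.035 + 0.106 + 0.060 + 0.147 + 0.053 + 0.123 + 0.097 + 0.073 + 0.118 + 0.056 + 0.075 + 0.115 + 0.073) / 14 = 0.0914
σ̂ = R̄ / d₂ = 0.0914 / 1.128 = 0.0810

0.08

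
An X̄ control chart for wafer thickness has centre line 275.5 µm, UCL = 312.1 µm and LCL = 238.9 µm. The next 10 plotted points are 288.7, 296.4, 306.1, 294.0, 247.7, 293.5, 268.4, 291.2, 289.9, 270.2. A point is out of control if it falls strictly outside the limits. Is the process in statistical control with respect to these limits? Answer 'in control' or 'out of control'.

All 10 points lie within [238.9, 312.1].

in control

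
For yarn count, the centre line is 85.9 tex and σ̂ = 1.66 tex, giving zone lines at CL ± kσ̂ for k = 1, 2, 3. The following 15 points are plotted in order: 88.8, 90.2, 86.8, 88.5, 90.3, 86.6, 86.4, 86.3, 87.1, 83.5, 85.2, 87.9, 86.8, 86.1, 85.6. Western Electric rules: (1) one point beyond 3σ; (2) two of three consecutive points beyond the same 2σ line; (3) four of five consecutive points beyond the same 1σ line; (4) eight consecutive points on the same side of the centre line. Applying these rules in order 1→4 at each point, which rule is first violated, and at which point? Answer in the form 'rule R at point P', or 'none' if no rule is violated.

rule 3 at point 5

Zone of each point (C = within 1σ̂, B = 1σ̂–2σ̂, A = 2σ̂–3σ̂, * = beyond 3σ̂; sign = side of CL): 1:+B, 2:+A, 3:+C, 4:+B, 5:+A, 6:+C, 7:+C, 8:+C, 9:+C, 10:-B, 11:-C, 12:+B, 13:+C, 14:+C, 15:-C
Rule 3 (four of five consecutive points beyond the same 1σ limit) is satisfied at point 5.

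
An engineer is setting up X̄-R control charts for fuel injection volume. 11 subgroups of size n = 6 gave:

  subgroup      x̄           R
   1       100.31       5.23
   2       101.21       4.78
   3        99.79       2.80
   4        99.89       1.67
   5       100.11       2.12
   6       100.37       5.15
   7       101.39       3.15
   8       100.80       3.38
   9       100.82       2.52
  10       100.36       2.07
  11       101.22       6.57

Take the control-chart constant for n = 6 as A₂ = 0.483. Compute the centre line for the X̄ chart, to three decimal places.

100.570

X̄̄ = (100.31 + 101.21 + 99.79 + 99.89 + 100.11 + 100.37 + 101.39 + 100.80 + 100.82 + 100.36 + 101.22) / 11 = 1106.2700 / 11 = 100.5700
CL = X̄̄ = 100.5700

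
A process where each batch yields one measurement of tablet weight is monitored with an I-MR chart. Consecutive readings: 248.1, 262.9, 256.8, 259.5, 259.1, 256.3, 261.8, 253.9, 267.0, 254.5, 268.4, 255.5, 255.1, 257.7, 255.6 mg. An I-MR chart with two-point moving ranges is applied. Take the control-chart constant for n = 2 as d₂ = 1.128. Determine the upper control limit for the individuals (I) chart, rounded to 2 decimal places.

276.71

X̄ = (248.1 + 262.9 + 256.8 + 259.5 + 259.1 + 256.3 + 261.8 + 253.9 + 267.0 + 254.5 + 268.4 + 255.5 + 255.1 + 257.7 + 255.6) / 15 = 258.1467
Moving ranges: 14.8, 6.1, 2.7, 0.4, 2.8, 5.5, 7.9, 13.1, 12.5, 13.9, 12.9, 0.4, 2.6, 2.1; M̄R̄ = 97.7000 / 14 = 6.9786
UCL = X̄ + 3·M̄R̄/d₂ = 258.1467 + 3 × 6.9786 / 1.128 = 276.7067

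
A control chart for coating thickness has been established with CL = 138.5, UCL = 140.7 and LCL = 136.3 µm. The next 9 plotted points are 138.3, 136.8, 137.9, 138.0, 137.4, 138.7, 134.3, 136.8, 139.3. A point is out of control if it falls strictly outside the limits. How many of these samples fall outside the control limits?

1

Compare each point to [136.3, 140.7]: sample 7 = 134.3 < LCL.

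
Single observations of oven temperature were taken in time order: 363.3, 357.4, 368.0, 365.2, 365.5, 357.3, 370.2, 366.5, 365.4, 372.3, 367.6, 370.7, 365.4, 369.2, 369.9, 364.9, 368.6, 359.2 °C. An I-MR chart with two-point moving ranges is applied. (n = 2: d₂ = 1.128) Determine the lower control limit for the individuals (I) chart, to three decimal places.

352.139

X̄ = (363.3 + 357.4 + 368.0 + 365.2 + 365.5 + 357.3 + 370.2 + 366.5 + 365.4 + 372.3 + 367.6 + 370.7 + 365.4 + 369.2 + 369.9 + 364.9 + 368.6 + 359.2) / 18 = 365.9222
Moving ranges: 5.9, 10.6, 2.8, 0.3, 8.2, 12.9, 3.7, 1.1, 6.9, 4.7, 3.1, 5.3, 3.8, 0.7, 5.0, 3.7, 9.4; M̄R̄ = 88.1000 / 17 = 5.1824
LCL = X̄ − 3·M̄R̄/d₂ = 365.9222 − 3 × 5.1824 / 1.128 = 352.1394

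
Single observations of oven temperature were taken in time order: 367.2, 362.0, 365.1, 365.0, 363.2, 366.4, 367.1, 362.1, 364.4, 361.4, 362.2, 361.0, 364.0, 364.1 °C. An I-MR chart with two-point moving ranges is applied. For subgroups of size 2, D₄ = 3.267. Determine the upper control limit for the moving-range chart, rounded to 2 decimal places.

7.41

Moving ranges: 5.2, 3.1, 0.1, 1.8, 3.2, 0.7, 5.0, 2.3, 3.0, 0.8, 1.2, 3.0, 0.1; M̄R̄ = 29.5000 / 13 = 2.2692
UCL_MR = D₄·M̄R̄ = 3.267 × 2.2692 = 7.4136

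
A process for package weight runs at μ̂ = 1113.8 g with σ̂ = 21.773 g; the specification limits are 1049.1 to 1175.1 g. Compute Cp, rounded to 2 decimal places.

Cp = (USL − LSL) / (6σ̂) = (1175.1 − 1049.1) / (6 × 21.773) = 126.0000 / 130.6380 = 0.9645

0.96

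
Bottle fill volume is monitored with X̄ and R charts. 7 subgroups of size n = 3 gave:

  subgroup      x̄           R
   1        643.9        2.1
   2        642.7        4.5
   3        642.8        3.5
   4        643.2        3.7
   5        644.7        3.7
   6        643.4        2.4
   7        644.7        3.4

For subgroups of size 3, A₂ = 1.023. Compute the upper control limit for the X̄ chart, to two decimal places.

647.03

X̄̄ = (643.9 + 642.7 + 642.8 + 643.2 + 644.7 + 643.4 + 644.7) / 7 = 4505.4000 / 7 = 643.6286
R̄ = (2.1 + 4.5 + 3.5 + 3.7 + 3.7 + 2.4 + 3.4) / 7 = 23.3000 / 7 = 3.3286
UCL = X̄̄ + A₂·R̄ = 643.6286 + 1.023 × 3.3286 = 647.0337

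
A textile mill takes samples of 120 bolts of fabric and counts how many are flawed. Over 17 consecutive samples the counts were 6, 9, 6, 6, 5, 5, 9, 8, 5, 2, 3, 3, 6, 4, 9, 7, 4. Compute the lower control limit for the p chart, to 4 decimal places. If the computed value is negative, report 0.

0.0000

p̄ = Σdᵢ / (k·n) = 97 / (17 × 120) = 0.04755
LCL = p̄ − 3·√(p̄(1−p̄)/n) = 0.04755 − 3 × 0.01943 = -0.01073 → 0 (negative, so LCL = 0)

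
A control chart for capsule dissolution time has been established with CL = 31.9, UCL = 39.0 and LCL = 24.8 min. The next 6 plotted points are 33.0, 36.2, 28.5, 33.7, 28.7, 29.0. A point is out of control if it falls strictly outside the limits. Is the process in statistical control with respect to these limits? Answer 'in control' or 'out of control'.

in control

All 6 points lie within [24.8, 39.0].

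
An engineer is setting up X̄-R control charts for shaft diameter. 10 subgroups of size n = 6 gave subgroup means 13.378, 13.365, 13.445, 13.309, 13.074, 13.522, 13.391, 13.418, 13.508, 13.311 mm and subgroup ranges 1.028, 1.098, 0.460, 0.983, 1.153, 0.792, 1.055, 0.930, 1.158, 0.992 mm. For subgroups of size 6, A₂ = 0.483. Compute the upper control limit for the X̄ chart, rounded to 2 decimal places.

13.84

X̄̄ = (13.378 + 13.365 + 13.445 + 13.309 + 13.074 + 13.522 + 13.391 + 13.418 + 13.508 + 13.311) / 10 = 133.7210 / 10 = 13.3721
R̄ = (1.028 + 1.098 + 0.460 + 0.983 + 1.153 + 0.792 + 1.055 + 0.930 + 1.158 + 0.992) / 10 = 9.6490 / 10 = 0.9649
UCL = X̄̄ + A₂·R̄ = 13.3721 + 0.483 × 0.9649 = 13.8381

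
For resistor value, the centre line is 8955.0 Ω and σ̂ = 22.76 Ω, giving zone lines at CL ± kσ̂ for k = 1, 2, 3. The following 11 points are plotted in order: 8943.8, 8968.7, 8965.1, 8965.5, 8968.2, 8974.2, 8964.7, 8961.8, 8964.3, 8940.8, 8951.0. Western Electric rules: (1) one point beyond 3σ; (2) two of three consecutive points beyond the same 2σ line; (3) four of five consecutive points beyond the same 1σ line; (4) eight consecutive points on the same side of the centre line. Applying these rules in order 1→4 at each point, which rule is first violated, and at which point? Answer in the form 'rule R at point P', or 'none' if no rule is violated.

rule 4 at point 9

Zone of each point (C = within 1σ̂, B = 1σ̂–2σ̂, A = 2σ̂–3σ̂, * = beyond 3σ̂; sign = side of CL): 1:-C, 2:+C, 3:+C, 4:+C, 5:+C, 6:+C, 7:+C, 8:+C, 9:+C, 10:-C, 11:-C
Rule 4 (eight consecutive points on the same side of the centre line) is satisfied at point 9.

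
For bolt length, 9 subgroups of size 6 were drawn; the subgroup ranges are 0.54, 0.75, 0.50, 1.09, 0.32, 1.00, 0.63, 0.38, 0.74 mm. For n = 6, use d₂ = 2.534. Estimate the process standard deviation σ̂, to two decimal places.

R̄ = (0.54 + 0.75 + 0.50 + 1.09 + 0.32 + 1.00 + 0.63 + 0.38 + 0.74) / 9 = 0.6611
σ̂ = R̄ / d₂ = 0.6611 / 2.534 = 0.2609

0.26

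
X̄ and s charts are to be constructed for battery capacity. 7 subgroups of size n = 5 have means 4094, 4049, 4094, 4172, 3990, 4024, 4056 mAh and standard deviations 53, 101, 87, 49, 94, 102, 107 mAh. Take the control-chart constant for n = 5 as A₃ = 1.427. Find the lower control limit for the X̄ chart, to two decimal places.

X̄̄ = (4094 + 4049 + 4094 + 4172 + 3990 + 4024 + 4056) / 7 = 4068.4286
s̄ = (53 + 101 + 87 + 49 + 94 + 102 + 107) / 7 = 84.7143
LCL = X̄̄ − A₃·s̄ = 4068.4286 − 1.427 × 84.7143 = 3947.5413

3947.54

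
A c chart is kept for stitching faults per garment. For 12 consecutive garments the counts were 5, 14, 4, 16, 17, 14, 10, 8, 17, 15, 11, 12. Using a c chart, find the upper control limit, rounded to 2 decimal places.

22.27

c̄ = (5 + 14 + 4 + 16 + 17 + 14 + 10 + 8 + 17 + 15 + 11 + 12) / 12 = 143 / 12 = 11.9167
UCL = c̄ + 3√c̄ = 11.9167 + 3 × √11.9167 = 11.9167 + 3 × 3.4521 = 22.2728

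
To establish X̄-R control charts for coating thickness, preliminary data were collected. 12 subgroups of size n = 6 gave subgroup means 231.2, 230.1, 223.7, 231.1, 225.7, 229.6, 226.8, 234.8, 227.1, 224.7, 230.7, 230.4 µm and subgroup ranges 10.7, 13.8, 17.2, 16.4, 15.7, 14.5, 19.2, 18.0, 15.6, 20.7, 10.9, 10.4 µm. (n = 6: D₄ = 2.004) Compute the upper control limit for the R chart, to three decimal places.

30.578

R̄ = (10.7 + 13.8 + 17.2 + 16.4 + 15.7 + 14.5 + 19.2 + 18.0 + 15.6 + 20.7 + 10.9 + 10.4) / 12 = 183.1000 / 12 = 15.2583
UCL_R = D₄·R̄ = 2.004 × 15.2583 = 30.5777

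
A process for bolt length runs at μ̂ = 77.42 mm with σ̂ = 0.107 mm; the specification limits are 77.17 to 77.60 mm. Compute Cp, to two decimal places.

Cp = (USL − LSL) / (6σ̂) = (77.60 − 77.17) / (6 × 0.107) = 0.4300 / 0.6420 = 0.6698

0.67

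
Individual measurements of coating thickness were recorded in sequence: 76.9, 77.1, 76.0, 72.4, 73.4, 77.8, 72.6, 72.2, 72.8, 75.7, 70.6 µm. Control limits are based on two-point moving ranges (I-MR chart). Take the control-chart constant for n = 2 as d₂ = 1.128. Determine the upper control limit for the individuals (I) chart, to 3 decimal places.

80.834

X̄ = (76.9 + 77.1 + 76.0 + 72.4 + 73.4 + 77.8 + 72.6 + 72.2 + 72.8 + 75.7 + 70.6) / 11 = 74.3182
Moving ranges: 0.2, 1.1, 3.6, 1.0, 4.4, 5.2, 0.4, 0.6, 2.9, 5.1; M̄R̄ = 24.5000 / 10 = 2.4500
UCL = X̄ + 3·M̄R̄/d₂ = 74.3182 + 3 × 2.4500 / 1.128 = 80.8341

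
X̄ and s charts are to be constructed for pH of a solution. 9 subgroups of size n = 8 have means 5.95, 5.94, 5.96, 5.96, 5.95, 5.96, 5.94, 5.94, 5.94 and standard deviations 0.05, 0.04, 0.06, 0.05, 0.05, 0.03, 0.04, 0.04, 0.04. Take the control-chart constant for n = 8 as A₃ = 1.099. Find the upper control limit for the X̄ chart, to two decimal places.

6.00

X̄̄ = (5.95 + 5.94 + 5.96 + 5.96 + 5.95 + 5.96 + 5.94 + 5.94 + 5.94) / 9 = 5.9489
s̄ = (0.05 + 0.04 + 0.06 + 0.05 + 0.05 + 0.03 + 0.04 + 0.04 + 0.04) / 9 = 0.0444
UCL = X̄̄ + A₃·s̄ = 5.9489 + 1.099 × 0.0444 = 5.9977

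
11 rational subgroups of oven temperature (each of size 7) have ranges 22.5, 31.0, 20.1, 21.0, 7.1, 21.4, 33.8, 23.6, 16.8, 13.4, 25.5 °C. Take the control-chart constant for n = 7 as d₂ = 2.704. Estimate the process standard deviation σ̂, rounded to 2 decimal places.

7.94

R̄ = (22.5 + 31.0 + 20.1 + 21.0 + 7.1 + 21.4 + 33.8 + 23.6 + 16.8 + 13.4 + 25.5) / 11 = 21.4727
σ̂ = R̄ / d₂ = 21.4727 / 2.704 = 7.9411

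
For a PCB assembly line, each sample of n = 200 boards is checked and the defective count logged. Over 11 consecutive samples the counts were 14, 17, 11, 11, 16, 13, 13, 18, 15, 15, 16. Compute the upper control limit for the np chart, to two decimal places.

p̄ = Σdᵢ / (k·n) = 159 / (11 × 200) = 0.07227
UCL = np̄ + 3·√(np̄(1−p̄)) = 14.4545 + 3 × √(14.4545×0.92773) = 14.4545 + 3 × 3.6619 = 25.4404

25.44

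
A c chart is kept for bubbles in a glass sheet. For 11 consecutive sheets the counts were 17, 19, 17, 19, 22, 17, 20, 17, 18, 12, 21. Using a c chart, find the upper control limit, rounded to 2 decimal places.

30.85

c̄ = (17 + 19 + 17 + 19 + 22 + 17 + 20 + 17 + 18 + 12 + 21) / 11 = 199 / 11 = 18.0909
UCL = c̄ + 3√c̄ = 18.0909 + 3 × √18.0909 = 18.0909 + 3 × 4.2533 = 30.8509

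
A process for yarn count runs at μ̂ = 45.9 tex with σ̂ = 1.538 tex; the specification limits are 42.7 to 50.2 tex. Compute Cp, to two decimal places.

0.81

Cp = (USL − LSL) / (6σ̂) = (50.2 − 42.7) / (6 × 1.538) = 7.5000 / 9.2280 = 0.8127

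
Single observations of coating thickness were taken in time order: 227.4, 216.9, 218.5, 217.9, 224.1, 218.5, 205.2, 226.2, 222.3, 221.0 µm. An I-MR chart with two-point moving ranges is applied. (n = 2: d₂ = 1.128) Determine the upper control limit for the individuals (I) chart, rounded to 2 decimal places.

238.71

X̄ = (227.4 + 216.9 + 218.5 + 217.9 + 224.1 + 218.5 + 205.2 + 226.2 + 222.3 + 221.0) / 10 = 219.8000
Moving ranges: 10.5, 1.6, 0.6, 6.2, 5.6, 13.3, 21.0, 3.9, 1.3; M̄R̄ = 64.0000 / 9 = 7.1111
UCL = X̄ + 3·M̄R̄/d₂ = 219.8000 + 3 × 7.1111 / 1.128 = 238.7125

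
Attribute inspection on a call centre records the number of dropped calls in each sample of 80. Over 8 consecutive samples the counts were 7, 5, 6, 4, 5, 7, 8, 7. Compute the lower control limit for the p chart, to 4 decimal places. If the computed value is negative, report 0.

p̄ = Σdᵢ / (k·n) = 49 / (8 × 80) = 0.07656
LCL = p̄ − 3·√(p̄(1−p̄)/n) = 0.07656 − 3 × 0.02973 = -0.01262 → 0 (negative, so LCL = 0)

0.0000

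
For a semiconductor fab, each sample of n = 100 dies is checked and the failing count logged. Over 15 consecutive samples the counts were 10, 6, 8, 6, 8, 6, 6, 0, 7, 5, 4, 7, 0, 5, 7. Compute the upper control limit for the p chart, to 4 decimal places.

0.1260

p̄ = Σdᵢ / (k·n) = 85 / (15 × 100) = 0.05667
UCL = p̄ + 3·√(p̄(1−p̄)/n) = 0.05667 + 3 × √(0.05667×0.94333/100) = 0.05667 + 3 × 0.02312 = 0.12603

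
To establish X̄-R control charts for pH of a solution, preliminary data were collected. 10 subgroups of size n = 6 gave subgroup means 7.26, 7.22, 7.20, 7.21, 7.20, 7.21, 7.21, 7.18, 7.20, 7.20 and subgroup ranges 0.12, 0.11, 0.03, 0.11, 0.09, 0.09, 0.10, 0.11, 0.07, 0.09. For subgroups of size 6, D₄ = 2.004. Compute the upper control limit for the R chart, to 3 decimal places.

R̄ = (0.12 + 0.11 + 0.03 + 0.11 + 0.09 + 0.09 + 0.10 + 0.11 + 0.07 + 0.09) / 10 = 0.9200 / 10 = 0.0920
UCL_R = D₄·R̄ = 2.004 × 0.0920 = 0.1844

0.184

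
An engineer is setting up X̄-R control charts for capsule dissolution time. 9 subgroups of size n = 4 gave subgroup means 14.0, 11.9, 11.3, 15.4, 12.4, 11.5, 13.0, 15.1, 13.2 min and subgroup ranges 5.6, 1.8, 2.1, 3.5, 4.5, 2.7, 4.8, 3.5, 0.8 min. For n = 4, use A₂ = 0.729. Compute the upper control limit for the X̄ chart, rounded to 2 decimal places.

15.46

X̄̄ = (14.0 + 11.9 + 11.3 + 15.4 + 12.4 + 11.5 + 13.0 + 15.1 + 13.2) / 9 = 117.8000 / 9 = 13.0889
R̄ = (5.6 + 1.8 + 2.1 + 3.5 + 4.5 + 2.7 + 4.8 + 3.5 + 0.8) / 9 = 29.3000 / 9 = 3.2556
UCL = X̄̄ + A₂·R̄ = 13.0889 + 0.729 × 3.2556 = 15.4622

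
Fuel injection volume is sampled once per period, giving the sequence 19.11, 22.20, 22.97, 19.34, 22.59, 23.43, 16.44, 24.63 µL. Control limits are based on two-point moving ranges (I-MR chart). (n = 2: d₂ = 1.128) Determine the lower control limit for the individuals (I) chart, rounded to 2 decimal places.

11.17

X̄ = (19.11 + 22.20 + 22.97 + 19.34 + 22.59 + 23.43 + 16.44 + 24.63) / 8 = 21.3388
Moving ranges: 3.09, 0.77, 3.63, 3.25, 0.84, 6.99, 8.19; M̄R̄ = 26.7600 / 7 = 3.8229
LCL = X̄ − 3·M̄R̄/d₂ = 21.3388 − 3 × 3.8229 / 1.128 = 11.1716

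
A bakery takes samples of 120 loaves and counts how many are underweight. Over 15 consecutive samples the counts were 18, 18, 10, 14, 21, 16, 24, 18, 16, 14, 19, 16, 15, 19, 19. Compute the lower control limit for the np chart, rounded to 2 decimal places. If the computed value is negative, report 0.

5.64

p̄ = Σdᵢ / (k·n) = 257 / (15 × 120) = 0.14278
LCL = np̄ − 3·√(np̄(1−p̄)) = 17.1333 − 3 × 3.8324 = 5.6362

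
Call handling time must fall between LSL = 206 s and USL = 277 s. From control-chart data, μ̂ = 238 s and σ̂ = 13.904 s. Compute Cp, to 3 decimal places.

Cp = (USL − LSL) / (6σ̂) = (277 − 206) / (6 × 13.904) = 71.0000 / 83.4240 = 0.8511

0.851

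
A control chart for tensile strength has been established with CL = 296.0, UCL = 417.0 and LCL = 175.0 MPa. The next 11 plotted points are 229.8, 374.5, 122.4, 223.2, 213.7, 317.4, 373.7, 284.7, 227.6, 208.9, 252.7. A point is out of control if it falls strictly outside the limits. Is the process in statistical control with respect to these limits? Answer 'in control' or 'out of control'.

Compare each point to [175.0, 417.0]: sample 3 = 122.4 < LCL.

out of control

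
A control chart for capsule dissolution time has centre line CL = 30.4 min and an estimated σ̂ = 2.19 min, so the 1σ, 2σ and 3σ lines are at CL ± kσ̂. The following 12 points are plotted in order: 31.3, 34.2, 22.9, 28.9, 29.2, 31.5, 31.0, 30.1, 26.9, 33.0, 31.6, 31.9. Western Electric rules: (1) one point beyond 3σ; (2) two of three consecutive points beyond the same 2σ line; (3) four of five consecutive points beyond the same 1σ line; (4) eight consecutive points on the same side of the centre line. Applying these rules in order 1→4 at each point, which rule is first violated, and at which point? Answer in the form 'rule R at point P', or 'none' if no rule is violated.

rule 1 at point 3

Zone of each point (C = within 1σ̂, B = 1σ̂–2σ̂, A = 2σ̂–3σ̂, * = beyond 3σ̂; sign = side of CL): 1:+C, 2:+B, 3:-*, 4:-C, 5:-C, 6:+C, 7:+C, 8:-C, 9:-B, 10:+B, 11:+C, 12:+C
Rule 1 (one point beyond the 3σ limits) is satisfied at point 3.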